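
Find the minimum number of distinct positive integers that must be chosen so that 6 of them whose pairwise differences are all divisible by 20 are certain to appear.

Integers whose pairwise differences are multiples of 20 are exactly those sharing a remainder mod 20. Pigeonhole: the 20 residue classes mod 20 are the pigeonholes.
With 100 integers one could put 5 in each residue class and have no class reach 6.
The 101st integer pushes some class to 6, so 20·5 + 1 = 101.

101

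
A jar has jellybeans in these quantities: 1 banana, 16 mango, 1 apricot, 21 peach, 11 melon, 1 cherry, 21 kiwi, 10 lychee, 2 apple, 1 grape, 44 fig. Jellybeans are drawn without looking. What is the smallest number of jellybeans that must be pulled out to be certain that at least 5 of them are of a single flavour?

31

Pigeonhole: put each drawn jellybean into a box by flavour. The largest draw with every box below 5 takes min(count, 4) from each flavour; flavours with fewer than 4 contribute all they have.
Σ min(cᵢ, 4) = 1 + 4 + 1 + 4 + 4 + 1 + 4 + 4 + 2 + 1 + 4 = 30.
Draw number 30 + 1 = 31 must push one box to 5.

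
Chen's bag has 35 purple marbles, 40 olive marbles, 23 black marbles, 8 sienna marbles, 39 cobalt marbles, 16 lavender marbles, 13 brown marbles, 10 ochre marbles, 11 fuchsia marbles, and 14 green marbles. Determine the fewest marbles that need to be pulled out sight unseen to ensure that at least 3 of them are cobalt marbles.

173

In the worst case for collecting cobalt marbles, every non-cobalt marble comes out first.
There are 35 + 40 + 23 + 8 + 16 + 13 + 10 + 11 + 14 = 170 non-cobalt marbles altogether.
After those, each further marble must be cobalt, so 170 + 3 = 173 draws guarantee 3 cobalt marbles.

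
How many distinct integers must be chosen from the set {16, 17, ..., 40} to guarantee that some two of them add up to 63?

Group the elements by complementary pair {x, 63−x}: {23,40}, {24,39}, {25,38}, …, giving 9 two-element pairs and 7 integers whose partner 63−x falls outside [16,40].
By pigeonhole, treating each of those 16 groups as a pigeonhole, one can pick one integer per group — 16 integers — with no two summing to 63.
The 17th integer lands in an occupied pair, forcing a sum of 63.

17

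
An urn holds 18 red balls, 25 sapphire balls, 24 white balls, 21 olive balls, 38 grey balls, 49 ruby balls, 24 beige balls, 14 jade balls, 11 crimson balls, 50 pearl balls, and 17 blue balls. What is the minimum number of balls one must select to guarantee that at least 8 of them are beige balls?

In the worst case for collecting beige balls, every non-beige ball comes out first.
There are 18 + 25 + 24 + 21 + 38 + 49 + 14 + 11 + 50 + 17 = 267 non-beige balls altogether.
After those, each further ball must be beige, so 267 + 8 = 275 draws guarantee 8 beige balls.

275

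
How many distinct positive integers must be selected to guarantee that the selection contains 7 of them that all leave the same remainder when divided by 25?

By pigeonhole, the 25 residue classes mod 25 are the pigeonholes.
With 150 integers one could put 6 in each residue class and have no class reach 7.
The 151st integer pushes some class to 7, so 25·6 + 1 = 151.

151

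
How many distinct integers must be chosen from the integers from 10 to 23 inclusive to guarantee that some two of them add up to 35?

Two chosen integers sum to 35 exactly when both halves of some pair {x, 35−x} with 12 ≤ x ≤ 35−x ≤ 23 are chosen — 6 such pairs.
The remaining 2 elements (those with no distinct partner in range) can never complete a 35-sum, so the worst case takes all of them and one from each pair: 2 + 6 = 8.
The 9th integer has to be the second member of some pair, so 8 + 1 = 9.

9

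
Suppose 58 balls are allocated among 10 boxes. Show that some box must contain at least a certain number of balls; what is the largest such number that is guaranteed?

6

By the pigeonhole principle, the 10 boxes are the holes and the 58 balls are the pigeons.
If every box held at most 5 balls, the total would be at most 10 × 5 = 50, which is less than 58.
So some box holds at least ⌈58/10⌉ = 6 balls.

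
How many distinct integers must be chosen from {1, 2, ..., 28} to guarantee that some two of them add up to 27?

Group the elements by complementary pair {x, 27−x}: {1,26}, {2,25}, {3,24}, …, giving 13 two-element pairs and 2 integers whose partner 27−x falls outside [1,28].
Treating each of those 15 groups as a pigeonhole, one can pick one integer per group — 15 integers — with no two summing to 27.
The 16th integer lands in an occupied pair, forcing a sum of 27.

16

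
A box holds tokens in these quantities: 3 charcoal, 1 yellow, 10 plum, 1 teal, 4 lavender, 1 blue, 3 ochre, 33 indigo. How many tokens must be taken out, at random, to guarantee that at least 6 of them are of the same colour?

24

By pigeonhole, put each drawn token into a box by colour. The largest draw with every box below 6 takes min(count, 5) from each colour; colours with fewer than 5 contribute all they have.
Σ min(cᵢ, 5) = 3 + 1 + 5 + 1 + 4 + 1 + 3 + 5 = 23.
Draw number 23 + 1 = 24 must push one box to 6.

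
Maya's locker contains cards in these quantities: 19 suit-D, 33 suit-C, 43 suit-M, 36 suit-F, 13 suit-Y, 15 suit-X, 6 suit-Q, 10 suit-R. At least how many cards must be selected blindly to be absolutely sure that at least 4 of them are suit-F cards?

143

In the worst case for collecting suit-F cards, every non-suit-F card comes out first.
There are 19 + 33 + 43 + 13 + 15 + 6 + 10 = 139 non-suit-F cards altogether.
After those, each further card must be suit-F, so 139 + 4 = 143 draws guarantee 4 suit-F cards.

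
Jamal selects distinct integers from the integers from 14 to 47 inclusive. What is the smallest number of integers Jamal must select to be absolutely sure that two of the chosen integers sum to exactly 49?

24

Two chosen integers sum to 49 exactly when both halves of some pair {x, 49−x} with 14 ≤ x ≤ 49−x ≤ 35 are chosen — 11 such pairs.
The remaining 12 elements (those with no distinct partner in range) can never complete a 49-sum, so the worst case takes all of them and one from each pair: 12 + 11 = 23.
The 24th integer has to be the second member of some pair, so 23 + 1 = 24.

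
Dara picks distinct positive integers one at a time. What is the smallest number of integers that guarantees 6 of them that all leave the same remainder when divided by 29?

146

Pigeonhole: the 29 residue classes mod 29 are the pigeonholes.
With 145 integers one could put 5 in each residue class and have no class reach 6.
The 146th integer pushes some class to 6, so 29·5 + 1 = 146.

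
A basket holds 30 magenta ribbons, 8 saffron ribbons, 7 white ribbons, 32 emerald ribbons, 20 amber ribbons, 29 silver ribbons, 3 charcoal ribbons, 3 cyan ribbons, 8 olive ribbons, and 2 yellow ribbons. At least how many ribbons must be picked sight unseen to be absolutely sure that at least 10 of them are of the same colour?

An adversary could hand out at most 9 ribbons per colour (6 colours run out sooner): 9 + 8 + 7 + 9 + 9 + 9 + 3 + 3 + 8 + 2 = 67 ribbons and still no colour has 10.
One more ribbon lands in a colour already at 9, so 68 draws are enough and 67 are not.

68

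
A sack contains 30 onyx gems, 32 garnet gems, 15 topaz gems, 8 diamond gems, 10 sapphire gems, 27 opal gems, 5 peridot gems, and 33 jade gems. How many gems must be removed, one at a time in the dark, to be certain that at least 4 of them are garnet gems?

In the worst case for collecting garnet gems, every non-garnet gem comes out first.
There are 30 + 15 + 8 + 10 + 27 + 5 + 33 = 128 non-garnet gems altogether.
After those, each further gem must be garnet, so 128 + 4 = 132 draws guarantee 4 garnet gems.

132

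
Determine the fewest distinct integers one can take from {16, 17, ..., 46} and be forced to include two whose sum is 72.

Two chosen integers sum to 72 exactly when both halves of some pair {x, 72−x} with 26 ≤ x ≤ 72−x ≤ 46 are chosen — 10 such pairs.
The remaining 11 elements (those with no distinct partner in range) can never complete a 72-sum, so the worst case takes all of them and one from each pair: 11 + 10 = 21.
The 22nd integer has to be the second member of some pair, so 21 + 1 = 22.

22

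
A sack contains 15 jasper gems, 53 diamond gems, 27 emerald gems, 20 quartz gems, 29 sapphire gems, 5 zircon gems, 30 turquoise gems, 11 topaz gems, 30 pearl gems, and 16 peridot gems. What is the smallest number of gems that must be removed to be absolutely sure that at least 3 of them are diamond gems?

In the worst case for collecting diamond gems, every non-diamond gem comes out first.
There are 15 + 27 + 20 + 29 + 5 + 30 + 11 + 30 + 16 = 183 non-diamond gems altogether.
After those, each further gem must be diamond, so 183 + 3 = 186 draws guarantee 3 diamond gems.

186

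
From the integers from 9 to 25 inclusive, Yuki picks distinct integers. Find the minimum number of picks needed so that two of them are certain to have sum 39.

Two chosen integers sum to 39 exactly when both halves of some pair {x, 39−x} with 14 ≤ x ≤ 39−x ≤ 25 are chosen — 6 such pairs.
The remaining 5 elements (those with no distinct partner in range) can never complete a 39-sum, so the worst case takes all of them and one from each pair: 5 + 6 = 11.
The 12th integer has to be the second member of some pair, so 11 + 1 = 12.

12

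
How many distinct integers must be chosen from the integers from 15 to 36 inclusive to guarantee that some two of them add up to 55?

Group the elements by complementary pair {x, 55−x}: {19,36}, {20,35}, {21,34}, …, giving 9 two-element pairs and 4 integers whose partner 55−x falls outside [15,36].
Pigeonhole: treating each of those 13 groups as a pigeonhole, one can pick one integer per group — 13 integers — with no two summing to 55.
The 14th integer lands in an occupied pair, forcing a sum of 55.

14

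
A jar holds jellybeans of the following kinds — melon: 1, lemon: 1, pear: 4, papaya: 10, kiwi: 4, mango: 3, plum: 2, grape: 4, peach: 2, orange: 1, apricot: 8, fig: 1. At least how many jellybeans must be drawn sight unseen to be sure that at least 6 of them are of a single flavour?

34

Put each drawn jellybean into a box by flavour. The largest draw with every box below 6 takes min(count, 5) from each flavour; flavours with fewer than 5 contribute all they have.
Σ min(cᵢ, 5) = 1 + 1 + 4 + 5 + 4 + 3 + 2 + 4 + 2 + 1 + 5 + 1 = 33.
Draw number 33 + 1 = 34 must push one box to 6.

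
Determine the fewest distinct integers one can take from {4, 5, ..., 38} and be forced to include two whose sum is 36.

Group the elements by complementary pair {x, 36−x}: {4,32}, {5,31}, {6,30}, …, giving 14 two-element pairs, the single value 18 (it cannot pair with itself since the integers are distinct), and 6 integers whose partner 36−x falls outside [4,38].
By pigeonhole, treating each of those 21 groups as a pigeonhole, one can pick one integer per group — 21 integers — with no two summing to 36.
The 22nd integer lands in an occupied pair, forcing a sum of 36.

22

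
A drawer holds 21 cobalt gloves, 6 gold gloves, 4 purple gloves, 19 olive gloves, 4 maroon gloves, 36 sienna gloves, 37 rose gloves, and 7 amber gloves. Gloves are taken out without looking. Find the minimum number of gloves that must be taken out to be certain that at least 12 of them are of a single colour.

66

Put each drawn glove into a box by colour. The largest draw with every box below 12 takes min(count, 11) from each colour; colours with fewer than 11 contribute all they have.
Σ min(cᵢ, 11) = 11 + 6 + 4 + 11 + 4 + 11 + 11 + 7 = 65.
Draw number 65 + 1 = 66 must push one box to 12.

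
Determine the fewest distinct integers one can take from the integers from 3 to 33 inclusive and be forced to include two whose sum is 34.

Group the elements by complementary pair {x, 34−x}: {3,31}, {4,30}, {5,29}, …, giving 14 two-element pairs, the single value 17 (it cannot pair with itself since the integers are distinct), and 2 integers whose partner 34−x falls outside [3,33].
Treating each of those 17 groups as a pigeonhole, one can pick one integer per group — 17 integers — with no two summing to 34.
The 18th integer lands in an occupied pair, forcing a sum of 34.

18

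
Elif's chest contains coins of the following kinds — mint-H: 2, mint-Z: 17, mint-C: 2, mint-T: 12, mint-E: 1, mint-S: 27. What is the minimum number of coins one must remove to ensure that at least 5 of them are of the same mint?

18

Put each drawn coin into a box by mint. The largest draw with every box below 5 takes min(count, 4) from each mint; mints with fewer than 4 contribute all they have.
Σ min(cᵢ, 4) = 2 + 4 + 2 + 4 + 1 + 4 = 17.
Draw number 17 + 1 = 18 must push one box to 5.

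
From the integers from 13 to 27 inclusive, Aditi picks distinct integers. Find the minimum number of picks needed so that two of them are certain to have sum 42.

Group the elements by complementary pair {x, 42−x}: {15,27}, {16,26}, {17,25}, …, giving 6 two-element pairs, the single value 21 (it cannot pair with itself since the integers are distinct), and 2 integers whose partner 42−x falls outside [13,27].
Pigeonhole: treating each of those 9 groups as a pigeonhole, one can pick one integer per group — 9 integers — with no two summing to 42.
The 10th integer lands in an occupied pair, forcing a sum of 42.

10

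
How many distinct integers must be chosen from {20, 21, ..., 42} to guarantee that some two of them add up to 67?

Two chosen integers sum to 67 exactly when both halves of some pair {x, 67−x} with 25 ≤ x ≤ 67−x ≤ 42 are chosen — 9 such pairs.
The remaining 5 elements (those with no distinct partner in range) can never complete a 67-sum, so the worst case takes all of them and one from each pair: 5 + 9 = 14.
Pigeonhole: the 15th integer has to be the second member of some pair, so 14 + 1 = 15.

15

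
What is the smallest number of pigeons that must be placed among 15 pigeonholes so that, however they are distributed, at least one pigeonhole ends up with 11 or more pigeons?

151

With 150 pigeons one could put exactly 10 in each of the 15 pigeonholes, and no pigeonhole would reach 11.
One more pigeon must land in a pigeonhole that already has 10, giving it 11.
So 15 × 10 + 1 = 151 pigeons are required.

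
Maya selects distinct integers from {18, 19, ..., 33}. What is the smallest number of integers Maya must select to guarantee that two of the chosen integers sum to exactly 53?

10

A set avoiding the sum 53 can contain at most one of each pair {x, 53−x}, plus the 2 elements whose complement lies outside the range.
The integers 18, …, 26 (9 of them) are such a set: any two sum to at least 18+19 = 37 and at most 25+26 = 51 < 53.
By the pigeonhole principle, any 10th integer completes one of the 7 pairs, so 10 choices force a sum of 53.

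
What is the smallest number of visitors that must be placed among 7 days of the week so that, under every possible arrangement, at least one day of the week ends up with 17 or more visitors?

113

With 112 visitors one could put exactly 16 in each of the 7 days of the week, and no day of the week would reach 17.
By the pigeonhole principle, one more visitor must land in a day of the week that already has 16, giving it 17.
So 7 × 16 + 1 = 113 visitors are required.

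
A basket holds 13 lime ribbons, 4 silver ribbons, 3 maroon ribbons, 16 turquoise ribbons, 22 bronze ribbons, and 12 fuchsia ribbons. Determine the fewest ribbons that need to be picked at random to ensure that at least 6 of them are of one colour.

28

An adversary could hand out at most 5 ribbons per colour (silver, maroon run out sooner): 5 + 4 + 3 + 5 + 5 + 5 = 27 ribbons and still no colour has 6.
By pigeonhole, one more ribbon lands in a colour already at 5, so 28 draws are enough and 27 are not.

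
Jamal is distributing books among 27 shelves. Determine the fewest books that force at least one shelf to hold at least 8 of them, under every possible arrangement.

190

With 189 books one could put exactly 7 in each of the 27 shelves, and no shelf would reach 8.
One more book must land in a shelf that already has 7, giving it 8.
So 27 × 7 + 1 = 190 books are required.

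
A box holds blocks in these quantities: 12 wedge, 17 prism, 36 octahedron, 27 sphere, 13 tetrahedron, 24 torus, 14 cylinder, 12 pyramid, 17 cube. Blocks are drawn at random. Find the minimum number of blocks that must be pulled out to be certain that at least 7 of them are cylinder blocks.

165

In the worst case for collecting cylinder blocks, every non-cylinder block comes out first.
There are 12 + 17 + 36 + 27 + 13 + 24 + 12 + 17 = 158 non-cylinder blocks altogether.
After those, each further block must be cylinder, so 158 + 7 = 165 draws guarantee 7 cylinder blocks.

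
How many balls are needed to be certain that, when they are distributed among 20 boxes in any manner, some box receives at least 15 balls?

281

With 280 balls one could put exactly 14 in each of the 20 boxes, and no box would reach 15.
One more ball must land in a box that already has 14, giving it 15.
So 20 × 14 + 1 = 281 balls are required.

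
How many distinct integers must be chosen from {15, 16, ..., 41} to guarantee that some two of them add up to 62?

Two chosen integers sum to 62 exactly when both halves of some pair {x, 62−x} with 21 ≤ x ≤ 62−x ≤ 41 are chosen — 10 such pairs.
The remaining 7 elements (those with no distinct partner in range) can never complete a 62-sum, so the worst case takes all of them and one from each pair: 7 + 10 = 17.
The 18th integer has to be the second member of some pair, so 17 + 1 = 18.

18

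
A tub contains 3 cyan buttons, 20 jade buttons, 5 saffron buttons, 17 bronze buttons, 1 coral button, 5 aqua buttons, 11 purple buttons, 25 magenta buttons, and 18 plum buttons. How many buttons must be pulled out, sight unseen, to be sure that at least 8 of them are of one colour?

50

Pigeonhole: the 9 colours are the holes; the buttons drawn are the pigeons.
To avoid 8 of any one colour, the worst case takes at most 7 of each colour, or every button of a colour that has fewer than 7.
That gives 3 + 7 + 5 + 7 + 1 + 5 + 7 + 7 + 7 = 49 buttons with no colour reaching 8.
The next button forces some colour to 8, so 49 + 1 = 50.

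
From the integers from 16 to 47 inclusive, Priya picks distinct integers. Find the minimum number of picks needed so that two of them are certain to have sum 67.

19

A set avoiding the sum 67 can contain at most one of each pair {x, 67−x}, plus the 4 elements whose complement lies outside the range.
The integers 16, …, 33 (18 of them) are such a set: any two sum to at least 16+17 = 33 and at most 32+33 = 65 < 67.
By pigeonhole, any 19th integer completes one of the 14 pairs, so 19 choices force a sum of 67.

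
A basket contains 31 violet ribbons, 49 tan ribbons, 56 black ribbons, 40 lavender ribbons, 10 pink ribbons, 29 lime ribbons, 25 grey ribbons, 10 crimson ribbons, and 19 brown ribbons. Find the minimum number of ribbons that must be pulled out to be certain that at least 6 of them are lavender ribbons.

235

In the worst case for collecting lavender ribbons, every non-lavender ribbon comes out first.
There are 31 + 49 + 56 + 10 + 29 + 25 + 10 + 19 = 229 non-lavender ribbons altogether.
After those, each further ribbon must be lavender, so 229 + 6 = 235 draws guarantee 6 lavender ribbons.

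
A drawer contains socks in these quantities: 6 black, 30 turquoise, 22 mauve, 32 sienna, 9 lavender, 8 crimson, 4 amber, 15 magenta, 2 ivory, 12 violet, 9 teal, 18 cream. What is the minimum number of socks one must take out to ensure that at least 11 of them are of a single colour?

An adversary could hand out at most 10 socks per colour (6 colours run out sooner): 6 + 10 + 10 + 10 + 9 + 8 + 4 + 10 + 2 + 10 + 9 + 10 = 98 socks and still no colour has 11.
Pigeonhole: one more sock lands in a colour already at 10, so 99 draws are enough and 98 are not.

99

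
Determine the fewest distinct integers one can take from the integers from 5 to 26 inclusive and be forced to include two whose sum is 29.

13

Two chosen integers sum to 29 exactly when both halves of some pair {x, 29−x} with 5 ≤ x ≤ 29−x ≤ 24 are chosen — 10 such pairs.
The remaining 2 elements (those with no distinct partner in range) can never complete a 29-sum, so the worst case takes all of them and one from each pair: 2 + 10 = 12.
The 13th integer has to be the second member of some pair, so 12 + 1 = 13.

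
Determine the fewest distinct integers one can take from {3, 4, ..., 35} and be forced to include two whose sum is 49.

Group the elements by complementary pair {x, 49−x}: {14,35}, {15,34}, {16,33}, …, giving 11 two-element pairs and 11 integers whose partner 49−x falls outside [3,35].
Treating each of those 22 groups as a pigeonhole, one can pick one integer per group — 22 integers — with no two summing to 49.
The 23rd integer lands in an occupied pair, forcing a sum of 49.

23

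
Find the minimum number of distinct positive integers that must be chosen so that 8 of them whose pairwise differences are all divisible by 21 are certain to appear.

148

Integers whose pairwise differences are multiples of 21 are exactly those sharing a remainder mod 21. By the pigeonhole principle, the 21 residue classes mod 21 are the pigeonholes.
With 147 integers one could put 7 in each residue class and have no class reach 8.
The 148th integer pushes some class to 8, so 21·7 + 1 = 148.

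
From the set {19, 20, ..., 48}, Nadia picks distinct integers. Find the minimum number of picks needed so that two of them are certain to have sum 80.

23

A set avoiding the sum 80 can contain at most one of each pair {x, 80−x}, plus the 14 elements whose complement lies outside the range or equal to its own complement.
The integers 19, …, 40 (22 of them) are such a set: any two sum to at least 19+20 = 39 and at most 39+40 = 79 < 80.
Pigeonhole: any 23rd integer completes one of the 8 pairs, so 23 choices force a sum of 80.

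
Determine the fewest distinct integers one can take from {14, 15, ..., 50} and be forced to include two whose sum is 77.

26

Group the elements by complementary pair {x, 77−x}: {27,50}, {28,49}, {29,48}, …, giving 12 two-element pairs and 13 integers whose partner 77−x falls outside [14,50].
By the pigeonhole principle, treating each of those 25 groups as a pigeonhole, one can pick one integer per group — 25 integers — with no two summing to 77.
The 26th integer lands in an occupied pair, forcing a sum of 77.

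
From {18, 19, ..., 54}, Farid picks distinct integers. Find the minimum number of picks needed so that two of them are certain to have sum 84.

Group the elements by complementary pair {x, 84−x}: {30,54}, {31,53}, {32,52}, …, giving 12 two-element pairs, the single value 42 (it cannot pair with itself since the integers are distinct), and 12 integers whose partner 84−x falls outside [18,54].
Treating each of those 25 groups as a pigeonhole, one can pick one integer per group — 25 integers — with no two summing to 84.
The 26th integer lands in an occupied pair, forcing a sum of 84.

26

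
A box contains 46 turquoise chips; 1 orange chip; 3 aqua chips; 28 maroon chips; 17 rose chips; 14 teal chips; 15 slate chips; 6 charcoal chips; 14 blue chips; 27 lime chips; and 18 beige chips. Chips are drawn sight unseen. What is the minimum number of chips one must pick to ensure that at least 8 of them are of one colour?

Pigeonhole: put each drawn chip into a box by colour. The largest draw with every box below 8 takes min(count, 7) from each colour; colours with fewer than 7 contribute all they have.
Σ min(cᵢ, 7) = 7 + 1 + 3 + 7 + 7 + 7 + 7 + 6 + 7 + 7 + 7 = 66.
Draw number 66 + 1 = 67 must push one box to 8.

67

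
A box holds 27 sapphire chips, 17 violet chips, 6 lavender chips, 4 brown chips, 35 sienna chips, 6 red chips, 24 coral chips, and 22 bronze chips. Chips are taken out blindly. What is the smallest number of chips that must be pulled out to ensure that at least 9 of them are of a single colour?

An adversary could hand out at most 8 chips per colour (lavender, brown, red run out sooner): 8 + 8 + 6 + 4 + 8 + 6 + 8 + 8 = 56 chips and still no colour has 9.
One more chip lands in a colour already at 8, so 57 draws are enough and 56 are not.

57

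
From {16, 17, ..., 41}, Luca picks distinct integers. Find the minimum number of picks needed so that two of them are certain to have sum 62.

17

Group the elements by complementary pair {x, 62−x}: {21,41}, {22,40}, {23,39}, …, giving 10 two-element pairs, the single value 31 (it cannot pair with itself since the integers are distinct), and 5 integers whose partner 62−x falls outside [16,41].
Treating each of those 16 groups as a pigeonhole, one can pick one integer per group — 16 integers — with no two summing to 62.
The 17th integer lands in an occupied pair, forcing a sum of 62.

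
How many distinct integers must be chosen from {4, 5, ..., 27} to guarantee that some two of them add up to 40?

18

A set avoiding the sum 40 can contain at most one of each pair {x, 40−x}, plus the 10 elements whose complement lies outside the range or equal to its own complement.
The integers 4, …, 20 (17 of them) are such a set: any two sum to at least 4+5 = 9 and at most 19+20 = 39 < 40.
Any 18th integer completes one of the 7 pairs, so 18 choices force a sum of 40.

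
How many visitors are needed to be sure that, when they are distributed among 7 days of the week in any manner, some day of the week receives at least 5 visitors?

29

With 28 visitors one could put exactly 4 in each of the 7 days of the week, and no day of the week would reach 5.
By pigeonhole, one more visitor must land in a day of the week that already has 4, giving it 5.
So 7 × 4 + 1 = 29 visitors are required.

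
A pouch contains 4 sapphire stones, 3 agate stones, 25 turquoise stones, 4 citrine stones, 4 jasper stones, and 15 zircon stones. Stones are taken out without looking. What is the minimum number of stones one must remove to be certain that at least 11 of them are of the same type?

By pigeonhole, put each drawn stone into a box by type. The largest draw with every box below 11 takes min(count, 10) from each type; types with fewer than 10 contribute all they have.
Σ min(cᵢ, 10) = 4 + 3 + 10 + 4 + 4 + 10 = 35.
Draw number 35 + 1 = 36 must push one box to 11.

36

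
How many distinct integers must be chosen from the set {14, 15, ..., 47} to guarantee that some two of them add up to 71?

23

Two chosen integers sum to 71 exactly when both halves of some pair {x, 71−x} with 24 ≤ x ≤ 71−x ≤ 47 are chosen — 12 such pairs.
The remaining 10 elements (those with no distinct partner in range) can never complete a 71-sum, so the worst case takes all of them and one from each pair: 10 + 12 = 22.
By the pigeonhole principle, the 23rd integer has to be the second member of some pair, so 22 + 1 = 23.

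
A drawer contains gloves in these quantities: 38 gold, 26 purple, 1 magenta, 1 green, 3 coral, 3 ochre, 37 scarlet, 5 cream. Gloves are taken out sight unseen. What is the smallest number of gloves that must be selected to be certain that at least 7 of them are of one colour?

32

By pigeonhole, the 8 colours are the holes; the gloves drawn are the pigeons.
To avoid 7 of any one colour, the worst case takes at most 6 of each colour, or every glove of a colour that has fewer than 6.
That gives 6 + 6 + 1 + 1 + 3 + 3 + 6 + 5 = 31 gloves with no colour reaching 7.
The next glove forces some colour to 7, so 31 + 1 = 32.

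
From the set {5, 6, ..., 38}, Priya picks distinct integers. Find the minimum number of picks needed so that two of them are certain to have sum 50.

Group the elements by complementary pair {x, 50−x}: {12,38}, {13,37}, {14,36}, …, giving 13 two-element pairs, the single value 25 (it cannot pair with itself since the integers are distinct), and 7 integers whose partner 50−x falls outside [5,38].
Pigeonhole: treating each of those 21 groups as a pigeonhole, one can pick one integer per group — 21 integers — with no two summing to 50.
The 22nd integer lands in an occupied pair, forcing a sum of 50.

22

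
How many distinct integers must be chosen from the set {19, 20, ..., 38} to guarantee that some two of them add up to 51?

14

Group the elements by complementary pair {x, 51−x}: {19,32}, {20,31}, {21,30}, …, giving 7 two-element pairs and 6 integers whose partner 51−x falls outside [19,38].
Treating each of those 13 groups as a pigeonhole, one can pick one integer per group — 13 integers — with no two summing to 51.
The 14th integer lands in an occupied pair, forcing a sum of 51.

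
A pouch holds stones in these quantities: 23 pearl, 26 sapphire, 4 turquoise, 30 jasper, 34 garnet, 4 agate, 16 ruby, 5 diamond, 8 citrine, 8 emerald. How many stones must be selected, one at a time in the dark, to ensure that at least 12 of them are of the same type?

By pigeonhole, put each drawn stone into a box by type. The largest draw with every box below 12 takes min(count, 11) from each type; types with fewer than 11 contribute all they have.
Σ min(cᵢ, 11) = 11 + 11 + 4 + 11 + 11 + 4 + 11 + 5 + 8 + 8 = 84.
Draw number 84 + 1 = 85 must push one box to 12.

85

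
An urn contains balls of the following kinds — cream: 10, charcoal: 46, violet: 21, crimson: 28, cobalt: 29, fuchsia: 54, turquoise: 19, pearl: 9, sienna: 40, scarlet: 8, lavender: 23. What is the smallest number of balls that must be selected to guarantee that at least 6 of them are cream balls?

In the worst case for collecting cream balls, every non-cream ball comes out first.
There are 46 + 21 + 28 + 29 + 54 + 19 + 9 + 40 + 8 + 23 = 277 non-cream balls altogether.
After those, each further ball must be cream, so 277 + 6 = 283 draws guarantee 6 cream balls.

283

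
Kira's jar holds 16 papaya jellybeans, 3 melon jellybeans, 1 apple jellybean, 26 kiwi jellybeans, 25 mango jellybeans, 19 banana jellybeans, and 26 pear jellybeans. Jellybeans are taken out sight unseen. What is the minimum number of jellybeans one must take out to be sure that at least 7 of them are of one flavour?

An adversary could hand out at most 6 jellybeans per flavour (melon, apple run out sooner): 6 + 3 + 1 + 6 + 6 + 6 + 6 = 34 jellybeans and still no flavour has 7.
Pigeonhole: one more jellybean lands in a flavour already at 6, so 35 draws are enough and 34 are not.

35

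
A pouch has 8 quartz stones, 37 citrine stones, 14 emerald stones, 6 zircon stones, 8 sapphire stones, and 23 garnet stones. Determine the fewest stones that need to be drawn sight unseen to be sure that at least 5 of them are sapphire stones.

In the worst case for collecting sapphire stones, every non-sapphire stone comes out first.
There are 8 + 37 + 14 + 6 + 23 = 88 non-sapphire stones altogether.
After those, each further stone must be sapphire, so 88 + 5 = 93 draws guarantee 5 sapphire stones.

93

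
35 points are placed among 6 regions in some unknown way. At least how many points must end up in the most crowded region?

Pigeonhole: the 6 regions are the holes and the 35 points are the pigeons.
If every region held at most 5 points, the total would be at most 6 × 5 = 30, which is less than 35.
So some region holds at least ⌈35/6⌉ = 6 points.

6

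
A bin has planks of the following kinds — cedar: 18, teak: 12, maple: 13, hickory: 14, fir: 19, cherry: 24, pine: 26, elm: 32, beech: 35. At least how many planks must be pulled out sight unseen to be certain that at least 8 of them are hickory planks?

In the worst case for collecting hickory planks, every non-hickory plank comes out first.
There are 18 + 12 + 13 + 19 + 24 + 26 + 32 + 35 = 179 non-hickory planks altogether.
After those, each further plank must be hickory, so 179 + 8 = 187 draws guarantee 8 hickory planks.

187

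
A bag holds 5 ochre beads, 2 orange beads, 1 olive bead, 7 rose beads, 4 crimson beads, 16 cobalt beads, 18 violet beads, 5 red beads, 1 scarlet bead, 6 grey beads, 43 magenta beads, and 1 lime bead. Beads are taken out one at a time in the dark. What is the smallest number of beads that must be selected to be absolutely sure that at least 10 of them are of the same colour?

By the pigeonhole principle, put each drawn bead into a box by colour. The largest draw with every box below 10 takes min(count, 9) from each colour; colours with fewer than 9 contribute all they have.
Σ min(cᵢ, 9) = 5 + 2 + 1 + 7 + 4 + 9 + 9 + 5 + 1 + 6 + 9 + 1 = 59.
Draw number 59 + 1 = 60 must push one box to 10.

60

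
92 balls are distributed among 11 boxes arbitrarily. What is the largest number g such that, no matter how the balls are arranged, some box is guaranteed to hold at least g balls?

By pigeonhole, the 11 boxes are the holes and the 92 balls are the pigeons.
If every box held at most 8 balls, the total would be at most 11 × 8 = 88, which is less than 92.
So some box holds at least ⌈92/11⌉ = 9 balls.

9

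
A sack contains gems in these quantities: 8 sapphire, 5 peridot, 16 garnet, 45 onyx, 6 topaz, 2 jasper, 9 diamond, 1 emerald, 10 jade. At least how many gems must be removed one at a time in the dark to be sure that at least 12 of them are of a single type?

The 9 types are the holes; the gems drawn are the pigeons.
To avoid 12 of any one type, the worst case takes at most 11 of each type, or every gem of a type that has fewer than 11.
That gives 8 + 5 + 11 + 11 + 6 + 2 + 9 + 1 + 10 = 63 gems with no type reaching 12.
The next gem forces some type to 12, so 63 + 1 = 64.

64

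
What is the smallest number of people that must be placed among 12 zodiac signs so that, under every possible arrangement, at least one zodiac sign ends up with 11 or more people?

121

With 120 people one could put exactly 10 in each of the 12 zodiac signs, and no zodiac sign would reach 11.
One more person must land in a zodiac sign that already has 10, giving it 11.
So 12 × 10 + 1 = 121 people are required.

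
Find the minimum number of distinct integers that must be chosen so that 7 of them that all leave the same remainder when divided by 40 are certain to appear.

The 40 residue classes mod 40 are the pigeonholes.
With 240 integers one could put 6 in each residue class and have no class reach 7.
The 241st integer pushes some class to 7, so 40·6 + 1 = 241.

241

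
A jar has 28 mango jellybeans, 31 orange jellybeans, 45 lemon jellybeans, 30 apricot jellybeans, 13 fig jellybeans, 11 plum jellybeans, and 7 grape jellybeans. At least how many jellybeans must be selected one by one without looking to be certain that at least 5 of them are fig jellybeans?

157

In the worst case for collecting fig jellybeans, every non-fig jellybean comes out first.
There are 28 + 31 + 45 + 30 + 11 + 7 = 152 non-fig jellybeans altogether.
After those, each further jellybean must be fig, so 152 + 5 = 157 draws guarantee 5 fig jellybeans.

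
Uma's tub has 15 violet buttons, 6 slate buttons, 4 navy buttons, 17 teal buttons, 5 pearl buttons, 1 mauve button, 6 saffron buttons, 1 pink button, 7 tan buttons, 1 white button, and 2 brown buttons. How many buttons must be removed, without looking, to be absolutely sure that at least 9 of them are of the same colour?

An adversary could hand out at most 8 buttons per colour (9 colours run out sooner): 8 + 6 + 4 + 8 + 5 + 1 + 6 + 1 + 7 + 1 + 2 = 49 buttons and still no colour has 9.
By pigeonhole, one more button lands in a colour already at 8, so 50 draws are enough and 49 are not.

50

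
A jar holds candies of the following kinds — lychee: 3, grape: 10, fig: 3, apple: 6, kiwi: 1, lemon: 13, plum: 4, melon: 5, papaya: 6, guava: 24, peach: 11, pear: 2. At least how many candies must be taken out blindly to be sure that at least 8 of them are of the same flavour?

59

An adversary could hand out at most 7 candies per flavour (8 flavours run out sooner): 3 + 7 + 3 + 6 + 1 + 7 + 4 + 5 + 6 + 7 + 7 + 2 = 58 candies and still no flavour has 8.
One more candy lands in a flavour already at 7, so 59 draws are enough and 58 are not.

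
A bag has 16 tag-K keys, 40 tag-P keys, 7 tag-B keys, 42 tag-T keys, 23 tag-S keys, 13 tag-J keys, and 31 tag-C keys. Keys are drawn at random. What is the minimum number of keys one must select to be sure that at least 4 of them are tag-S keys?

In the worst case for collecting tag-S keys, every non-tag-S key comes out first.
There are 16 + 40 + 7 + 42 + 13 + 31 = 149 non-tag-S keys altogether.
After those, each further key must be tag-S, so 149 + 4 = 153 draws guarantee 4 tag-S keys.

153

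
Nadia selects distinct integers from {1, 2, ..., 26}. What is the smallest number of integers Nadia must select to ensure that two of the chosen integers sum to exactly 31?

Group the elements by complementary pair {x, 31−x}: {5,26}, {6,25}, {7,24}, …, giving 11 two-element pairs and 4 integers whose partner 31−x falls outside [1,26].
Treating each of those 15 groups as a pigeonhole, one can pick one integer per group — 15 integers — with no two summing to 31.
The 16th integer lands in an occupied pair, forcing a sum of 31.

16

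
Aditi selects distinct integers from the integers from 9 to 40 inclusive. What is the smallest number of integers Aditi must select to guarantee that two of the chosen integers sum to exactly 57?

A set avoiding the sum 57 can contain at most one of each pair {x, 57−x}, plus the 8 elements whose complement lies outside the range.
The integers 9, …, 28 (20 of them) are such a set: any two sum to at least 9+10 = 19 and at most 27+28 = 55 < 57.
Any 21st integer completes one of the 12 pairs, so 21 choices force a sum of 57.

21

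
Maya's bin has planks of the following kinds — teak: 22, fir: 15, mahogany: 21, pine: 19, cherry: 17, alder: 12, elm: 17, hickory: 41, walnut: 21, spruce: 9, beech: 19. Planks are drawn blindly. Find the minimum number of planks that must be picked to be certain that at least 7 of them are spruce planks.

211

In the worst case for collecting spruce planks, every non-spruce plank comes out first.
There are 22 + 15 + 21 + 19 + 17 + 12 + 17 + 41 + 21 + 19 = 204 non-spruce planks altogether.
After those, each further plank must be spruce, so 204 + 7 = 211 draws guarantee 7 spruce planks.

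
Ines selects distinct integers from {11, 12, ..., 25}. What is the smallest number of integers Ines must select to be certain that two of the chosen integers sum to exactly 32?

Two chosen integers sum to 32 exactly when both halves of some pair {x, 32−x} with 11 ≤ x ≤ 32−x ≤ 21 are chosen — 5 such pairs.
The remaining 5 elements (those with no distinct partner in range) can never complete a 32-sum, so the worst case takes all of them and one from each pair: 5 + 5 = 10.
The 11th integer has to be the second member of some pair, so 10 + 1 = 11.

11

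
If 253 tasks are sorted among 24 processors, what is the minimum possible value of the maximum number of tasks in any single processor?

Pigeonhole: the 24 processors are the holes and the 253 tasks are the pigeons.
If every processor held at most 10 tasks, the total would be at most 24 × 10 = 240, which is less than 253.
So some processor holds at least ⌈253/24⌉ = 11 tasks.

11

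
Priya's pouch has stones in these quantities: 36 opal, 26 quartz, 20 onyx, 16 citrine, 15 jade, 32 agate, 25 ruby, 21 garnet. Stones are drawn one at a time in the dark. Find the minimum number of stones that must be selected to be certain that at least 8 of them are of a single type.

57

An adversary could hand out at most 7 stones per type: 7 + 7 + 7 + 7 + 7 + 7 + 7 + 7 = 56 stones and still no type has 8.
Pigeonhole: one more stone lands in a type already at 7, so 57 draws are enough and 56 are not.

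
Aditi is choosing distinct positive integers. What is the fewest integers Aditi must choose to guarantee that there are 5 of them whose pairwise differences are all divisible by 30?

121

Integers whose pairwise differences are multiples of 30 are exactly those sharing a remainder mod 30. The 30 residue classes mod 30 are the pigeonholes.
With 120 integers one could put 4 in each residue class and have no class reach 5.
The 121st integer pushes some class to 5, so 30·4 + 1 = 121.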